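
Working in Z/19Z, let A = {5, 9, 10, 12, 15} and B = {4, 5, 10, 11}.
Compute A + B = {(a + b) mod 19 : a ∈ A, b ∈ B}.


Work in Z/19Z: reduce every sum a + b modulo 19.
Enumerate all 20 pairs:
a = 5: 5+4=9, 5+5=10, 5+10=15, 5+11=16
a = 9: 9+4=13, 9+5=14, 9+10=0, 9+11=1
a = 10: 10+4=14, 10+5=15, 10+10=1, 10+11=2
a = 12: 12+4=16, 12+5=17, 12+10=3, 12+11=4
a = 15: 15+4=0, 15+5=1, 15+10=6, 15+11=7
Distinct residues collected: {0, 1, 2, 3, 4, 6, 7, 9, 10, 13, 14, 15, 16, 17}
|A + B| = 14 (out of 19 total residues).

A + B = {0, 1, 2, 3, 4, 6, 7, 9, 10, 13, 14, 15, 16, 17}


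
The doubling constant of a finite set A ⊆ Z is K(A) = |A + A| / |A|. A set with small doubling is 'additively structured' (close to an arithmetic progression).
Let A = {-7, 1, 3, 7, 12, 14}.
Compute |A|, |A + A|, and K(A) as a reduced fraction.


|A| = 6.
Compute A + A by enumerating all 36 pairs.
A + A = {-14, -6, -4, 0, 2, 4, 5, 6, 7, 8, 10, 13, 14, 15, 17, 19, 21, 24, 26, 28}, so |A + A| = 20.
K = |A + A| / |A| = 20/6 = 10/3 ≈ 3.3333.
Reference: AP of size 6 gives K = 11/6 ≈ 1.8333; a fully generic set of size 6 gives K ≈ 3.5000.

|A| = 6, |A + A| = 20, K = 20/6 = 10/3.


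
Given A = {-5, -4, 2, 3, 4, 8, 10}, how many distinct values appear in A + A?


A + A = {a + a' : a, a' ∈ A}; |A| = 7.
General bounds: 2|A| - 1 ≤ |A + A| ≤ |A|(|A|+1)/2, i.e. 13 ≤ |A + A| ≤ 28.
Lower bound 2|A|-1 is attained iff A is an arithmetic progression.
Enumerate sums a + a' for a ≤ a' (symmetric, so this suffices):
a = -5: -5+-5=-10, -5+-4=-9, -5+2=-3, -5+3=-2, -5+4=-1, -5+8=3, -5+10=5
a = -4: -4+-4=-8, -4+2=-2, -4+3=-1, -4+4=0, -4+8=4, -4+10=6
a = 2: 2+2=4, 2+3=5, 2+4=6, 2+8=10, 2+10=12
a = 3: 3+3=6, 3+4=7, 3+8=11, 3+10=13
a = 4: 4+4=8, 4+8=12, 4+10=14
a = 8: 8+8=16, 8+10=18
a = 10: 10+10=20
Distinct sums: {-10, -9, -8, -3, -2, -1, 0, 3, 4, 5, 6, 7, 8, 10, 11, 12, 13, 14, 16, 18, 20}
|A + A| = 21

|A + A| = 21


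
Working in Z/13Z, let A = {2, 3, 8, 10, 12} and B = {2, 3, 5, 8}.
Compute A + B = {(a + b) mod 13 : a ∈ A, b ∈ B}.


Work in Z/13Z: reduce every sum a + b modulo 13.
Enumerate all 20 pairs:
a = 2: 2+2=4, 2+3=5, 2+5=7, 2+8=10
a = 3: 3+2=5, 3+3=6, 3+5=8, 3+8=11
a = 8: 8+2=10, 8+3=11, 8+5=0, 8+8=3
a = 10: 10+2=12, 10+3=0, 10+5=2, 10+8=5
a = 12: 12+2=1, 12+3=2, 12+5=4, 12+8=7
Distinct residues collected: {0, 1, 2, 3, 4, 5, 6, 7, 8, 10, 11, 12}
|A + B| = 12 (out of 13 total residues).

A + B = {0, 1, 2, 3, 4, 5, 6, 7, 8, 10, 11, 12}


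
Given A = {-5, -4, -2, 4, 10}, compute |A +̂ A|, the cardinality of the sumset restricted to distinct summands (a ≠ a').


Restricted sumset: A +̂ A = {a + a' : a ∈ A, a' ∈ A, a ≠ a'}.
Equivalently, take A + A and drop any sum 2a that is achievable ONLY as a + a for a ∈ A (i.e. sums representable only with equal summands).
Enumerate pairs (a, a') with a < a' (symmetric, so each unordered pair gives one sum; this covers all a ≠ a'):
  -5 + -4 = -9
  -5 + -2 = -7
  -5 + 4 = -1
  -5 + 10 = 5
  -4 + -2 = -6
  -4 + 4 = 0
  -4 + 10 = 6
  -2 + 4 = 2
  -2 + 10 = 8
  4 + 10 = 14
Collected distinct sums: {-9, -7, -6, -1, 0, 2, 5, 6, 8, 14}
|A +̂ A| = 10
(Reference bound: |A +̂ A| ≥ 2|A| - 3 for |A| ≥ 2, with |A| = 5 giving ≥ 7.)

|A +̂ A| = 10


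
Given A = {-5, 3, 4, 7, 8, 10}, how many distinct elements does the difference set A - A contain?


A - A = {a - a' : a, a' ∈ A}; |A| = 6.
Bounds: 2|A|-1 ≤ |A - A| ≤ |A|² - |A| + 1, i.e. 11 ≤ |A - A| ≤ 31.
Note: 0 ∈ A - A always (from a - a). The set is symmetric: if d ∈ A - A then -d ∈ A - A.
Enumerate nonzero differences d = a - a' with a > a' (then include -d):
Positive differences: {1, 2, 3, 4, 5, 6, 7, 8, 9, 12, 13, 15}
Full difference set: {0} ∪ (positive diffs) ∪ (negative diffs).
|A - A| = 1 + 2·12 = 25 (matches direct enumeration: 25).

|A - A| = 25


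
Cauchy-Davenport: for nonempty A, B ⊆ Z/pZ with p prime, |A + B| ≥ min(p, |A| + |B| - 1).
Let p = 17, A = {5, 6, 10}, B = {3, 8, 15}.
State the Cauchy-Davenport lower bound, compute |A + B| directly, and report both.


Cauchy-Davenport: |A + B| ≥ min(p, |A| + |B| - 1) for A, B nonempty in Z/pZ.
|A| = 3, |B| = 3, p = 17.
CD lower bound = min(17, 3 + 3 - 1) = min(17, 5) = 5.
Compute A + B mod 17 directly:
a = 5: 5+3=8, 5+8=13, 5+15=3
a = 6: 6+3=9, 6+8=14, 6+15=4
a = 10: 10+3=13, 10+8=1, 10+15=8
A + B = {1, 3, 4, 8, 9, 13, 14}, so |A + B| = 7.
Verify: 7 ≥ 5? Yes ✓.

CD lower bound = 5, actual |A + B| = 7.


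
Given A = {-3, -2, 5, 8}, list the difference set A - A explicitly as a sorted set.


A - A = {a - a' : a, a' ∈ A}.
Compute a - a' for each ordered pair (a, a'):
a = -3: -3--3=0, -3--2=-1, -3-5=-8, -3-8=-11
a = -2: -2--3=1, -2--2=0, -2-5=-7, -2-8=-10
a = 5: 5--3=8, 5--2=7, 5-5=0, 5-8=-3
a = 8: 8--3=11, 8--2=10, 8-5=3, 8-8=0
Collecting distinct values (and noting 0 appears from a-a):
A - A = {-11, -10, -8, -7, -3, -1, 0, 1, 3, 7, 8, 10, 11}
|A - A| = 13

A - A = {-11, -10, -8, -7, -3, -1, 0, 1, 3, 7, 8, 10, 11}


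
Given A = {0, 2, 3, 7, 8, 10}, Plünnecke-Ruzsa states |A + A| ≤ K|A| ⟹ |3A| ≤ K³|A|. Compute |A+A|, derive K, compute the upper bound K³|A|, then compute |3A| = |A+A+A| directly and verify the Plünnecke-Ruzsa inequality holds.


|A| = 6.
Step 1: Compute A + A by enumerating all 36 pairs.
A + A = {0, 2, 3, 4, 5, 6, 7, 8, 9, 10, 11, 12, 13, 14, 15, 16, 17, 18, 20}, so |A + A| = 19.
Step 2: Doubling constant K = |A + A|/|A| = 19/6 = 19/6 ≈ 3.1667.
Step 3: Plünnecke-Ruzsa gives |3A| ≤ K³·|A| = (3.1667)³ · 6 ≈ 190.5278.
Step 4: Compute 3A = A + A + A directly by enumerating all triples (a,b,c) ∈ A³; |3A| = 29.
Step 5: Check 29 ≤ 190.5278? Yes ✓.

K = 19/6, Plünnecke-Ruzsa bound K³|A| ≈ 190.5278, |3A| = 29, inequality holds.


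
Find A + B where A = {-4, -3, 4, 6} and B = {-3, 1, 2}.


A + B = {a + b : a ∈ A, b ∈ B}.
Enumerate all |A|·|B| = 4·3 = 12 pairs (a, b) and collect distinct sums.
a = -4: -4+-3=-7, -4+1=-3, -4+2=-2
a = -3: -3+-3=-6, -3+1=-2, -3+2=-1
a = 4: 4+-3=1, 4+1=5, 4+2=6
a = 6: 6+-3=3, 6+1=7, 6+2=8
Collecting distinct sums: A + B = {-7, -6, -3, -2, -1, 1, 3, 5, 6, 7, 8}
|A + B| = 11

A + B = {-7, -6, -3, -2, -1, 1, 3, 5, 6, 7, 8}


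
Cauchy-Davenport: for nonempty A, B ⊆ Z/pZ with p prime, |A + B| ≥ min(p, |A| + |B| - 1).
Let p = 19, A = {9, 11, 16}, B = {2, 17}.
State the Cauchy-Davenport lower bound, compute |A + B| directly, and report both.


Cauchy-Davenport: |A + B| ≥ min(p, |A| + |B| - 1) for A, B nonempty in Z/pZ.
|A| = 3, |B| = 2, p = 19.
CD lower bound = min(19, 3 + 2 - 1) = min(19, 4) = 4.
Compute A + B mod 19 directly:
a = 9: 9+2=11, 9+17=7
a = 11: 11+2=13, 11+17=9
a = 16: 16+2=18, 16+17=14
A + B = {7, 9, 11, 13, 14, 18}, so |A + B| = 6.
Verify: 6 ≥ 4? Yes ✓.

CD lower bound = 4, actual |A + B| = 6.


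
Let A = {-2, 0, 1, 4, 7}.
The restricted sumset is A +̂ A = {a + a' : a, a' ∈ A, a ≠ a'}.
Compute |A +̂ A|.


Restricted sumset: A +̂ A = {a + a' : a ∈ A, a' ∈ A, a ≠ a'}.
Equivalently, take A + A and drop any sum 2a that is achievable ONLY as a + a for a ∈ A (i.e. sums representable only with equal summands).
Enumerate pairs (a, a') with a < a' (symmetric, so each unordered pair gives one sum; this covers all a ≠ a'):
  -2 + 0 = -2
  -2 + 1 = -1
  -2 + 4 = 2
  -2 + 7 = 5
  0 + 1 = 1
  0 + 4 = 4
  0 + 7 = 7
  1 + 4 = 5
  1 + 7 = 8
  4 + 7 = 11
Collected distinct sums: {-2, -1, 1, 2, 4, 5, 7, 8, 11}
|A +̂ A| = 9
(Reference bound: |A +̂ A| ≥ 2|A| - 3 for |A| ≥ 2, with |A| = 5 giving ≥ 7.)

|A +̂ A| = 9


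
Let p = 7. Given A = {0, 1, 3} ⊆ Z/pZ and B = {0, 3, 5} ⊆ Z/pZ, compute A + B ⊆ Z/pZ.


Work in Z/7Z: reduce every sum a + b modulo 7.
Enumerate all 9 pairs:
a = 0: 0+0=0, 0+3=3, 0+5=5
a = 1: 1+0=1, 1+3=4, 1+5=6
a = 3: 3+0=3, 3+3=6, 3+5=1
Distinct residues collected: {0, 1, 3, 4, 5, 6}
|A + B| = 6 (out of 7 total residues).

A + B = {0, 1, 3, 4, 5, 6}


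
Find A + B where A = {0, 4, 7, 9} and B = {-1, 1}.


A + B = {a + b : a ∈ A, b ∈ B}.
Enumerate all |A|·|B| = 4·2 = 8 pairs (a, b) and collect distinct sums.
a = 0: 0+-1=-1, 0+1=1
a = 4: 4+-1=3, 4+1=5
a = 7: 7+-1=6, 7+1=8
a = 9: 9+-1=8, 9+1=10
Collecting distinct sums: A + B = {-1, 1, 3, 5, 6, 8, 10}
|A + B| = 7

A + B = {-1, 1, 3, 5, 6, 8, 10}


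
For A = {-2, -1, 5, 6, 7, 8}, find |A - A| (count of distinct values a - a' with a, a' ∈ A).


A - A = {a - a' : a, a' ∈ A}; |A| = 6.
Bounds: 2|A|-1 ≤ |A - A| ≤ |A|² - |A| + 1, i.e. 11 ≤ |A - A| ≤ 31.
Note: 0 ∈ A - A always (from a - a). The set is symmetric: if d ∈ A - A then -d ∈ A - A.
Enumerate nonzero differences d = a - a' with a > a' (then include -d):
Positive differences: {1, 2, 3, 6, 7, 8, 9, 10}
Full difference set: {0} ∪ (positive diffs) ∪ (negative diffs).
|A - A| = 1 + 2·8 = 17 (matches direct enumeration: 17).

|A - A| = 17


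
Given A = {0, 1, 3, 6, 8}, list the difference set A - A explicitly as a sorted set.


A - A = {a - a' : a, a' ∈ A}.
Compute a - a' for each ordered pair (a, a'):
a = 0: 0-0=0, 0-1=-1, 0-3=-3, 0-6=-6, 0-8=-8
a = 1: 1-0=1, 1-1=0, 1-3=-2, 1-6=-5, 1-8=-7
a = 3: 3-0=3, 3-1=2, 3-3=0, 3-6=-3, 3-8=-5
a = 6: 6-0=6, 6-1=5, 6-3=3, 6-6=0, 6-8=-2
a = 8: 8-0=8, 8-1=7, 8-3=5, 8-6=2, 8-8=0
Collecting distinct values (and noting 0 appears from a-a):
A - A = {-8, -7, -6, -5, -3, -2, -1, 0, 1, 2, 3, 5, 6, 7, 8}
|A - A| = 15

A - A = {-8, -7, -6, -5, -3, -2, -1, 0, 1, 2, 3, 5, 6, 7, 8}


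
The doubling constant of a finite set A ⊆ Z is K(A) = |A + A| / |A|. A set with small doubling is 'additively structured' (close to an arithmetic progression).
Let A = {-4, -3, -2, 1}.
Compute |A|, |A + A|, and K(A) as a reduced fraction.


|A| = 4.
Compute A + A by enumerating all 16 pairs.
A + A = {-8, -7, -6, -5, -4, -3, -2, -1, 2}, so |A + A| = 9.
K = |A + A| / |A| = 9/4 (already in lowest terms) ≈ 2.2500.
Reference: AP of size 4 gives K = 7/4 ≈ 1.7500; a fully generic set of size 4 gives K ≈ 2.5000.

|A| = 4, |A + A| = 9, K = 9/4.


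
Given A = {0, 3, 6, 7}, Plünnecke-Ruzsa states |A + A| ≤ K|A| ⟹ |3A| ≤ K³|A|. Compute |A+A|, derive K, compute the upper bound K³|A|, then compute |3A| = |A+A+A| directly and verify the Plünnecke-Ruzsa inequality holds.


|A| = 4.
Step 1: Compute A + A by enumerating all 16 pairs.
A + A = {0, 3, 6, 7, 9, 10, 12, 13, 14}, so |A + A| = 9.
Step 2: Doubling constant K = |A + A|/|A| = 9/4 = 9/4 ≈ 2.2500.
Step 3: Plünnecke-Ruzsa gives |3A| ≤ K³·|A| = (2.2500)³ · 4 ≈ 45.5625.
Step 4: Compute 3A = A + A + A directly by enumerating all triples (a,b,c) ∈ A³; |3A| = 16.
Step 5: Check 16 ≤ 45.5625? Yes ✓.

K = 9/4, Plünnecke-Ruzsa bound K³|A| ≈ 45.5625, |3A| = 16, inequality holds.


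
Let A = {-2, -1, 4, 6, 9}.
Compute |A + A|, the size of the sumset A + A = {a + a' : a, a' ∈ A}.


A + A = {a + a' : a, a' ∈ A}; |A| = 5.
General bounds: 2|A| - 1 ≤ |A + A| ≤ |A|(|A|+1)/2, i.e. 9 ≤ |A + A| ≤ 15.
Lower bound 2|A|-1 is attained iff A is an arithmetic progression.
Enumerate sums a + a' for a ≤ a' (symmetric, so this suffices):
a = -2: -2+-2=-4, -2+-1=-3, -2+4=2, -2+6=4, -2+9=7
a = -1: -1+-1=-2, -1+4=3, -1+6=5, -1+9=8
a = 4: 4+4=8, 4+6=10, 4+9=13
a = 6: 6+6=12, 6+9=15
a = 9: 9+9=18
Distinct sums: {-4, -3, -2, 2, 3, 4, 5, 7, 8, 10, 12, 13, 15, 18}
|A + A| = 14

|A + A| = 14


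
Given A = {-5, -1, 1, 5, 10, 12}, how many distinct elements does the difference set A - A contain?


A - A = {a - a' : a, a' ∈ A}; |A| = 6.
Bounds: 2|A|-1 ≤ |A - A| ≤ |A|² - |A| + 1, i.e. 11 ≤ |A - A| ≤ 31.
Note: 0 ∈ A - A always (from a - a). The set is symmetric: if d ∈ A - A then -d ∈ A - A.
Enumerate nonzero differences d = a - a' with a > a' (then include -d):
Positive differences: {2, 4, 5, 6, 7, 9, 10, 11, 13, 15, 17}
Full difference set: {0} ∪ (positive diffs) ∪ (negative diffs).
|A - A| = 1 + 2·11 = 23 (matches direct enumeration: 23).

|A - A| = 23


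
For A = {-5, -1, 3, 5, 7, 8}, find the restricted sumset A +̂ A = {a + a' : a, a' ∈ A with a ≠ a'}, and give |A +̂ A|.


Restricted sumset: A +̂ A = {a + a' : a ∈ A, a' ∈ A, a ≠ a'}.
Equivalently, take A + A and drop any sum 2a that is achievable ONLY as a + a for a ∈ A (i.e. sums representable only with equal summands).
Enumerate pairs (a, a') with a < a' (symmetric, so each unordered pair gives one sum; this covers all a ≠ a'):
  -5 + -1 = -6
  -5 + 3 = -2
  -5 + 5 = 0
  -5 + 7 = 2
  -5 + 8 = 3
  -1 + 3 = 2
  -1 + 5 = 4
  -1 + 7 = 6
  -1 + 8 = 7
  3 + 5 = 8
  3 + 7 = 10
  3 + 8 = 11
  5 + 7 = 12
  5 + 8 = 13
  7 + 8 = 15
Collected distinct sums: {-6, -2, 0, 2, 3, 4, 6, 7, 8, 10, 11, 12, 13, 15}
|A +̂ A| = 14
(Reference bound: |A +̂ A| ≥ 2|A| - 3 for |A| ≥ 2, with |A| = 6 giving ≥ 9.)

|A +̂ A| = 14


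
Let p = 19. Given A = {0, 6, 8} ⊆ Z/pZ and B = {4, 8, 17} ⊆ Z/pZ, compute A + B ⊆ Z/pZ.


Work in Z/19Z: reduce every sum a + b modulo 19.
Enumerate all 9 pairs:
a = 0: 0+4=4, 0+8=8, 0+17=17
a = 6: 6+4=10, 6+8=14, 6+17=4
a = 8: 8+4=12, 8+8=16, 8+17=6
Distinct residues collected: {4, 6, 8, 10, 12, 14, 16, 17}
|A + B| = 8 (out of 19 total residues).

A + B = {4, 6, 8, 10, 12, 14, 16, 17}


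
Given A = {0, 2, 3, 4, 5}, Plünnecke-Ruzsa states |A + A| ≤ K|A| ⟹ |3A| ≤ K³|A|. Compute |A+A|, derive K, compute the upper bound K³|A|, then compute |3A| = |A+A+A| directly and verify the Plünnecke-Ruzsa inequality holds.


|A| = 5.
Step 1: Compute A + A by enumerating all 25 pairs.
A + A = {0, 2, 3, 4, 5, 6, 7, 8, 9, 10}, so |A + A| = 10.
Step 2: Doubling constant K = |A + A|/|A| = 10/5 = 10/5 ≈ 2.0000.
Step 3: Plünnecke-Ruzsa gives |3A| ≤ K³·|A| = (2.0000)³ · 5 ≈ 40.0000.
Step 4: Compute 3A = A + A + A directly by enumerating all triples (a,b,c) ∈ A³; |3A| = 15.
Step 5: Check 15 ≤ 40.0000? Yes ✓.

K = 10/5, Plünnecke-Ruzsa bound K³|A| ≈ 40.0000, |3A| = 15, inequality holds.


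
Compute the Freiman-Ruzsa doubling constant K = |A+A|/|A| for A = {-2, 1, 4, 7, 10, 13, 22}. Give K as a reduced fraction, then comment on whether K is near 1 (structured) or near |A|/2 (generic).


|A| = 7.
Compute A + A by enumerating all 49 pairs.
A + A = {-4, -1, 2, 5, 8, 11, 14, 17, 20, 23, 26, 29, 32, 35, 44}, so |A + A| = 15.
K = |A + A| / |A| = 15/7 (already in lowest terms) ≈ 2.1429.
Reference: AP of size 7 gives K = 13/7 ≈ 1.8571; a fully generic set of size 7 gives K ≈ 4.0000.

|A| = 7, |A + A| = 15, K = 15/7.


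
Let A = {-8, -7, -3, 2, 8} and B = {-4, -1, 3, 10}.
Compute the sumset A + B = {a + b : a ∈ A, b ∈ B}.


A + B = {a + b : a ∈ A, b ∈ B}.
Enumerate all |A|·|B| = 5·4 = 20 pairs (a, b) and collect distinct sums.
a = -8: -8+-4=-12, -8+-1=-9, -8+3=-5, -8+10=2
a = -7: -7+-4=-11, -7+-1=-8, -7+3=-4, -7+10=3
a = -3: -3+-4=-7, -3+-1=-4, -3+3=0, -3+10=7
a = 2: 2+-4=-2, 2+-1=1, 2+3=5, 2+10=12
a = 8: 8+-4=4, 8+-1=7, 8+3=11, 8+10=18
Collecting distinct sums: A + B = {-12, -11, -9, -8, -7, -5, -4, -2, 0, 1, 2, 3, 4, 5, 7, 11, 12, 18}
|A + B| = 18

A + B = {-12, -11, -9, -8, -7, -5, -4, -2, 0, 1, 2, 3, 4, 5, 7, 11, 12, 18}


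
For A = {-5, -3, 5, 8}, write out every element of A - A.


A - A = {a - a' : a, a' ∈ A}.
Compute a - a' for each ordered pair (a, a'):
a = -5: -5--5=0, -5--3=-2, -5-5=-10, -5-8=-13
a = -3: -3--5=2, -3--3=0, -3-5=-8, -3-8=-11
a = 5: 5--5=10, 5--3=8, 5-5=0, 5-8=-3
a = 8: 8--5=13, 8--3=11, 8-5=3, 8-8=0
Collecting distinct values (and noting 0 appears from a-a):
A - A = {-13, -11, -10, -8, -3, -2, 0, 2, 3, 8, 10, 11, 13}
|A - A| = 13

A - A = {-13, -11, -10, -8, -3, -2, 0, 2, 3, 8, 10, 11, 13}


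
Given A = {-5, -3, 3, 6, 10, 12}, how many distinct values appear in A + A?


A + A = {a + a' : a, a' ∈ A}; |A| = 6.
General bounds: 2|A| - 1 ≤ |A + A| ≤ |A|(|A|+1)/2, i.e. 11 ≤ |A + A| ≤ 21.
Lower bound 2|A|-1 is attained iff A is an arithmetic progression.
Enumerate sums a + a' for a ≤ a' (symmetric, so this suffices):
a = -5: -5+-5=-10, -5+-3=-8, -5+3=-2, -5+6=1, -5+10=5, -5+12=7
a = -3: -3+-3=-6, -3+3=0, -3+6=3, -3+10=7, -3+12=9
a = 3: 3+3=6, 3+6=9, 3+10=13, 3+12=15
a = 6: 6+6=12, 6+10=16, 6+12=18
a = 10: 10+10=20, 10+12=22
a = 12: 12+12=24
Distinct sums: {-10, -8, -6, -2, 0, 1, 3, 5, 6, 7, 9, 12, 13, 15, 16, 18, 20, 22, 24}
|A + A| = 19

|A + A| = 19


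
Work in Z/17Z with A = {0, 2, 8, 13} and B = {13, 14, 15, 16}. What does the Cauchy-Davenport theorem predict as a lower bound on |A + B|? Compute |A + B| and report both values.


Cauchy-Davenport: |A + B| ≥ min(p, |A| + |B| - 1) for A, B nonempty in Z/pZ.
|A| = 4, |B| = 4, p = 17.
CD lower bound = min(17, 4 + 4 - 1) = min(17, 7) = 7.
Compute A + B mod 17 directly:
a = 0: 0+13=13, 0+14=14, 0+15=15, 0+16=16
a = 2: 2+13=15, 2+14=16, 2+15=0, 2+16=1
a = 8: 8+13=4, 8+14=5, 8+15=6, 8+16=7
a = 13: 13+13=9, 13+14=10, 13+15=11, 13+16=12
A + B = {0, 1, 4, 5, 6, 7, 9, 10, 11, 12, 13, 14, 15, 16}, so |A + B| = 14.
Verify: 14 ≥ 7? Yes ✓.

CD lower bound = 7, actual |A + B| = 14.


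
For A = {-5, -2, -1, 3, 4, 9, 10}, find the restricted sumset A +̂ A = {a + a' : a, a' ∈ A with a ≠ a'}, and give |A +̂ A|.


Restricted sumset: A +̂ A = {a + a' : a ∈ A, a' ∈ A, a ≠ a'}.
Equivalently, take A + A and drop any sum 2a that is achievable ONLY as a + a for a ∈ A (i.e. sums representable only with equal summands).
Enumerate pairs (a, a') with a < a' (symmetric, so each unordered pair gives one sum; this covers all a ≠ a'):
  -5 + -2 = -7
  -5 + -1 = -6
  -5 + 3 = -2
  -5 + 4 = -1
  -5 + 9 = 4
  -5 + 10 = 5
  -2 + -1 = -3
  -2 + 3 = 1
  -2 + 4 = 2
  -2 + 9 = 7
  -2 + 10 = 8
  -1 + 3 = 2
  -1 + 4 = 3
  -1 + 9 = 8
  -1 + 10 = 9
  3 + 4 = 7
  3 + 9 = 12
  3 + 10 = 13
  4 + 9 = 13
  4 + 10 = 14
  9 + 10 = 19
Collected distinct sums: {-7, -6, -3, -2, -1, 1, 2, 3, 4, 5, 7, 8, 9, 12, 13, 14, 19}
|A +̂ A| = 17
(Reference bound: |A +̂ A| ≥ 2|A| - 3 for |A| ≥ 2, with |A| = 7 giving ≥ 11.)

|A +̂ A| = 17


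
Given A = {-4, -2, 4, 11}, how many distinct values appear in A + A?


A + A = {a + a' : a, a' ∈ A}; |A| = 4.
General bounds: 2|A| - 1 ≤ |A + A| ≤ |A|(|A|+1)/2, i.e. 7 ≤ |A + A| ≤ 10.
Lower bound 2|A|-1 is attained iff A is an arithmetic progression.
Enumerate sums a + a' for a ≤ a' (symmetric, so this suffices):
a = -4: -4+-4=-8, -4+-2=-6, -4+4=0, -4+11=7
a = -2: -2+-2=-4, -2+4=2, -2+11=9
a = 4: 4+4=8, 4+11=15
a = 11: 11+11=22
Distinct sums: {-8, -6, -4, 0, 2, 7, 8, 9, 15, 22}
|A + A| = 10

|A + A| = 10


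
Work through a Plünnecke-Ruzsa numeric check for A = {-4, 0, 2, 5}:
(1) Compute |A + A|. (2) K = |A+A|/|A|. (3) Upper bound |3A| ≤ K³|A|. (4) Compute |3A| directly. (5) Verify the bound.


|A| = 4.
Step 1: Compute A + A by enumerating all 16 pairs.
A + A = {-8, -4, -2, 0, 1, 2, 4, 5, 7, 10}, so |A + A| = 10.
Step 2: Doubling constant K = |A + A|/|A| = 10/4 = 10/4 ≈ 2.5000.
Step 3: Plünnecke-Ruzsa gives |3A| ≤ K³·|A| = (2.5000)³ · 4 ≈ 62.5000.
Step 4: Compute 3A = A + A + A directly by enumerating all triples (a,b,c) ∈ A³; |3A| = 18.
Step 5: Check 18 ≤ 62.5000? Yes ✓.

K = 10/4, Plünnecke-Ruzsa bound K³|A| ≈ 62.5000, |3A| = 18, inequality holds.


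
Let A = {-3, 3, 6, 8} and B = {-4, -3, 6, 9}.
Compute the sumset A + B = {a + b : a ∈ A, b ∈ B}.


A + B = {a + b : a ∈ A, b ∈ B}.
Enumerate all |A|·|B| = 4·4 = 16 pairs (a, b) and collect distinct sums.
a = -3: -3+-4=-7, -3+-3=-6, -3+6=3, -3+9=6
a = 3: 3+-4=-1, 3+-3=0, 3+6=9, 3+9=12
a = 6: 6+-4=2, 6+-3=3, 6+6=12, 6+9=15
a = 8: 8+-4=4, 8+-3=5, 8+6=14, 8+9=17
Collecting distinct sums: A + B = {-7, -6, -1, 0, 2, 3, 4, 5, 6, 9, 12, 14, 15, 17}
|A + B| = 14

A + B = {-7, -6, -1, 0, 2, 3, 4, 5, 6, 9, 12, 14, 15, 17}


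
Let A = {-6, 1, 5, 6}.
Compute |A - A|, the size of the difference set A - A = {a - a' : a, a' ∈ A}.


A - A = {a - a' : a, a' ∈ A}; |A| = 4.
Bounds: 2|A|-1 ≤ |A - A| ≤ |A|² - |A| + 1, i.e. 7 ≤ |A - A| ≤ 13.
Note: 0 ∈ A - A always (from a - a). The set is symmetric: if d ∈ A - A then -d ∈ A - A.
Enumerate nonzero differences d = a - a' with a > a' (then include -d):
Positive differences: {1, 4, 5, 7, 11, 12}
Full difference set: {0} ∪ (positive diffs) ∪ (negative diffs).
|A - A| = 1 + 2·6 = 13 (matches direct enumeration: 13).

|A - A| = 13


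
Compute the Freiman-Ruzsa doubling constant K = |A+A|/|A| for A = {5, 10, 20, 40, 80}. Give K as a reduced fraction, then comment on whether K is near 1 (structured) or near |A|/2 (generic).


|A| = 5.
Compute A + A by enumerating all 25 pairs.
A + A = {10, 15, 20, 25, 30, 40, 45, 50, 60, 80, 85, 90, 100, 120, 160}, so |A + A| = 15.
K = |A + A| / |A| = 15/5 = 3/1 ≈ 3.0000.
Reference: AP of size 5 gives K = 9/5 ≈ 1.8000; a fully generic set of size 5 gives K ≈ 3.0000.

|A| = 5, |A + A| = 15, K = 15/5 = 3/1.


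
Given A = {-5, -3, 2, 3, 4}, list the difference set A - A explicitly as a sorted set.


A - A = {a - a' : a, a' ∈ A}.
Compute a - a' for each ordered pair (a, a'):
a = -5: -5--5=0, -5--3=-2, -5-2=-7, -5-3=-8, -5-4=-9
a = -3: -3--5=2, -3--3=0, -3-2=-5, -3-3=-6, -3-4=-7
a = 2: 2--5=7, 2--3=5, 2-2=0, 2-3=-1, 2-4=-2
a = 3: 3--5=8, 3--3=6, 3-2=1, 3-3=0, 3-4=-1
a = 4: 4--5=9, 4--3=7, 4-2=2, 4-3=1, 4-4=0
Collecting distinct values (and noting 0 appears from a-a):
A - A = {-9, -8, -7, -6, -5, -2, -1, 0, 1, 2, 5, 6, 7, 8, 9}
|A - A| = 15

A - A = {-9, -8, -7, -6, -5, -2, -1, 0, 1, 2, 5, 6, 7, 8, 9}


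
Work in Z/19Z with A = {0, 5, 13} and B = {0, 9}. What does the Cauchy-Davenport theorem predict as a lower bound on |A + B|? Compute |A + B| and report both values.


Cauchy-Davenport: |A + B| ≥ min(p, |A| + |B| - 1) for A, B nonempty in Z/pZ.
|A| = 3, |B| = 2, p = 19.
CD lower bound = min(19, 3 + 2 - 1) = min(19, 4) = 4.
Compute A + B mod 19 directly:
a = 0: 0+0=0, 0+9=9
a = 5: 5+0=5, 5+9=14
a = 13: 13+0=13, 13+9=3
A + B = {0, 3, 5, 9, 13, 14}, so |A + B| = 6.
Verify: 6 ≥ 4? Yes ✓.

CD lower bound = 4, actual |A + B| = 6.


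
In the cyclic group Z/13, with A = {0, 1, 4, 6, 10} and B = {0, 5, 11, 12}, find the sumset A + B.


Work in Z/13Z: reduce every sum a + b modulo 13.
Enumerate all 20 pairs:
a = 0: 0+0=0, 0+5=5, 0+11=11, 0+12=12
a = 1: 1+0=1, 1+5=6, 1+11=12, 1+12=0
a = 4: 4+0=4, 4+5=9, 4+11=2, 4+12=3
a = 6: 6+0=6, 6+5=11, 6+11=4, 6+12=5
a = 10: 10+0=10, 10+5=2, 10+11=8, 10+12=9
Distinct residues collected: {0, 1, 2, 3, 4, 5, 6, 8, 9, 10, 11, 12}
|A + B| = 12 (out of 13 total residues).

A + B = {0, 1, 2, 3, 4, 5, 6, 8, 9, 10, 11, 12}


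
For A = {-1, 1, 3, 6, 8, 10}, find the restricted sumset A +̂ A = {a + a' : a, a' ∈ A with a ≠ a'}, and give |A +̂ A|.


Restricted sumset: A +̂ A = {a + a' : a ∈ A, a' ∈ A, a ≠ a'}.
Equivalently, take A + A and drop any sum 2a that is achievable ONLY as a + a for a ∈ A (i.e. sums representable only with equal summands).
Enumerate pairs (a, a') with a < a' (symmetric, so each unordered pair gives one sum; this covers all a ≠ a'):
  -1 + 1 = 0
  -1 + 3 = 2
  -1 + 6 = 5
  -1 + 8 = 7
  -1 + 10 = 9
  1 + 3 = 4
  1 + 6 = 7
  1 + 8 = 9
  1 + 10 = 11
  3 + 6 = 9
  3 + 8 = 11
  3 + 10 = 13
  6 + 8 = 14
  6 + 10 = 16
  8 + 10 = 18
Collected distinct sums: {0, 2, 4, 5, 7, 9, 11, 13, 14, 16, 18}
|A +̂ A| = 11
(Reference bound: |A +̂ A| ≥ 2|A| - 3 for |A| ≥ 2, with |A| = 6 giving ≥ 9.)

|A +̂ A| = 11


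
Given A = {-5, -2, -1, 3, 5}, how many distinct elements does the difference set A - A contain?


A - A = {a - a' : a, a' ∈ A}; |A| = 5.
Bounds: 2|A|-1 ≤ |A - A| ≤ |A|² - |A| + 1, i.e. 9 ≤ |A - A| ≤ 21.
Note: 0 ∈ A - A always (from a - a). The set is symmetric: if d ∈ A - A then -d ∈ A - A.
Enumerate nonzero differences d = a - a' with a > a' (then include -d):
Positive differences: {1, 2, 3, 4, 5, 6, 7, 8, 10}
Full difference set: {0} ∪ (positive diffs) ∪ (negative diffs).
|A - A| = 1 + 2·9 = 19 (matches direct enumeration: 19).

|A - A| = 19


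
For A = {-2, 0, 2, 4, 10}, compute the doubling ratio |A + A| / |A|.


|A| = 5.
Compute A + A by enumerating all 25 pairs.
A + A = {-4, -2, 0, 2, 4, 6, 8, 10, 12, 14, 20}, so |A + A| = 11.
K = |A + A| / |A| = 11/5 (already in lowest terms) ≈ 2.2000.
Reference: AP of size 5 gives K = 9/5 ≈ 1.8000; a fully generic set of size 5 gives K ≈ 3.0000.

|A| = 5, |A + A| = 11, K = 11/5.


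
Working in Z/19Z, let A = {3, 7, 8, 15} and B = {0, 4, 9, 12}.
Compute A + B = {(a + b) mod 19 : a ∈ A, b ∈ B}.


Work in Z/19Z: reduce every sum a + b modulo 19.
Enumerate all 16 pairs:
a = 3: 3+0=3, 3+4=7, 3+9=12, 3+12=15
a = 7: 7+0=7, 7+4=11, 7+9=16, 7+12=0
a = 8: 8+0=8, 8+4=12, 8+9=17, 8+12=1
a = 15: 15+0=15, 15+4=0, 15+9=5, 15+12=8
Distinct residues collected: {0, 1, 3, 5, 7, 8, 11, 12, 15, 16, 17}
|A + B| = 11 (out of 19 total residues).

A + B = {0, 1, 3, 5, 7, 8, 11, 12, 15, 16, 17}


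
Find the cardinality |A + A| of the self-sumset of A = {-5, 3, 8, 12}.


A + A = {a + a' : a, a' ∈ A}; |A| = 4.
General bounds: 2|A| - 1 ≤ |A + A| ≤ |A|(|A|+1)/2, i.e. 7 ≤ |A + A| ≤ 10.
Lower bound 2|A|-1 is attained iff A is an arithmetic progression.
Enumerate sums a + a' for a ≤ a' (symmetric, so this suffices):
a = -5: -5+-5=-10, -5+3=-2, -5+8=3, -5+12=7
a = 3: 3+3=6, 3+8=11, 3+12=15
a = 8: 8+8=16, 8+12=20
a = 12: 12+12=24
Distinct sums: {-10, -2, 3, 6, 7, 11, 15, 16, 20, 24}
|A + A| = 10

|A + A| = 10


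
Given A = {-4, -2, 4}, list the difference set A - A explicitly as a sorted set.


A - A = {a - a' : a, a' ∈ A}.
Compute a - a' for each ordered pair (a, a'):
a = -4: -4--4=0, -4--2=-2, -4-4=-8
a = -2: -2--4=2, -2--2=0, -2-4=-6
a = 4: 4--4=8, 4--2=6, 4-4=0
Collecting distinct values (and noting 0 appears from a-a):
A - A = {-8, -6, -2, 0, 2, 6, 8}
|A - A| = 7

A - A = {-8, -6, -2, 0, 2, 6, 8}


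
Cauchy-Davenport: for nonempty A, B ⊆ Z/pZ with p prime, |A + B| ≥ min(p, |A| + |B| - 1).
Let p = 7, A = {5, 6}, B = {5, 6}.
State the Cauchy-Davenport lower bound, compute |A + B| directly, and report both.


Cauchy-Davenport: |A + B| ≥ min(p, |A| + |B| - 1) for A, B nonempty in Z/pZ.
|A| = 2, |B| = 2, p = 7.
CD lower bound = min(7, 2 + 2 - 1) = min(7, 3) = 3.
Compute A + B mod 7 directly:
a = 5: 5+5=3, 5+6=4
a = 6: 6+5=4, 6+6=5
A + B = {3, 4, 5}, so |A + B| = 3.
Verify: 3 ≥ 3? Yes ✓.

CD lower bound = 3, actual |A + B| = 3.


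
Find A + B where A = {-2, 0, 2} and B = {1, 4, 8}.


A + B = {a + b : a ∈ A, b ∈ B}.
Enumerate all |A|·|B| = 3·3 = 9 pairs (a, b) and collect distinct sums.
a = -2: -2+1=-1, -2+4=2, -2+8=6
a = 0: 0+1=1, 0+4=4, 0+8=8
a = 2: 2+1=3, 2+4=6, 2+8=10
Collecting distinct sums: A + B = {-1, 1, 2, 3, 4, 6, 8, 10}
|A + B| = 8

A + B = {-1, 1, 2, 3, 4, 6, 8, 10}


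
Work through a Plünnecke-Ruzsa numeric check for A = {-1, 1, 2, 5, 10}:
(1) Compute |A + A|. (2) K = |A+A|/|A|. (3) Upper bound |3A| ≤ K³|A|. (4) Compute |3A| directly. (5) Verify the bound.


|A| = 5.
Step 1: Compute A + A by enumerating all 25 pairs.
A + A = {-2, 0, 1, 2, 3, 4, 6, 7, 9, 10, 11, 12, 15, 20}, so |A + A| = 14.
Step 2: Doubling constant K = |A + A|/|A| = 14/5 = 14/5 ≈ 2.8000.
Step 3: Plünnecke-Ruzsa gives |3A| ≤ K³·|A| = (2.8000)³ · 5 ≈ 109.7600.
Step 4: Compute 3A = A + A + A directly by enumerating all triples (a,b,c) ∈ A³; |3A| = 26.
Step 5: Check 26 ≤ 109.7600? Yes ✓.

K = 14/5, Plünnecke-Ruzsa bound K³|A| ≈ 109.7600, |3A| = 26, inequality holds.


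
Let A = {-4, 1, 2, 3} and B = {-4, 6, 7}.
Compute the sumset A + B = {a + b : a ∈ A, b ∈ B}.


A + B = {a + b : a ∈ A, b ∈ B}.
Enumerate all |A|·|B| = 4·3 = 12 pairs (a, b) and collect distinct sums.
a = -4: -4+-4=-8, -4+6=2, -4+7=3
a = 1: 1+-4=-3, 1+6=7, 1+7=8
a = 2: 2+-4=-2, 2+6=8, 2+7=9
a = 3: 3+-4=-1, 3+6=9, 3+7=10
Collecting distinct sums: A + B = {-8, -3, -2, -1, 2, 3, 7, 8, 9, 10}
|A + B| = 10

A + B = {-8, -3, -2, -1, 2, 3, 7, 8, 9, 10}


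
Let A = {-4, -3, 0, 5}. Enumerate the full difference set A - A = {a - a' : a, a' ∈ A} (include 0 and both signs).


A - A = {a - a' : a, a' ∈ A}.
Compute a - a' for each ordered pair (a, a'):
a = -4: -4--4=0, -4--3=-1, -4-0=-4, -4-5=-9
a = -3: -3--4=1, -3--3=0, -3-0=-3, -3-5=-8
a = 0: 0--4=4, 0--3=3, 0-0=0, 0-5=-5
a = 5: 5--4=9, 5--3=8, 5-0=5, 5-5=0
Collecting distinct values (and noting 0 appears from a-a):
A - A = {-9, -8, -5, -4, -3, -1, 0, 1, 3, 4, 5, 8, 9}
|A - A| = 13

A - A = {-9, -8, -5, -4, -3, -1, 0, 1, 3, 4, 5, 8, 9}


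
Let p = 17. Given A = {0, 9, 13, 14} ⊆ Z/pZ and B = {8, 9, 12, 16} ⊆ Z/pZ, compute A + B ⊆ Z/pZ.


Work in Z/17Z: reduce every sum a + b modulo 17.
Enumerate all 16 pairs:
a = 0: 0+8=8, 0+9=9, 0+12=12, 0+16=16
a = 9: 9+8=0, 9+9=1, 9+12=4, 9+16=8
a = 13: 13+8=4, 13+9=5, 13+12=8, 13+16=12
a = 14: 14+8=5, 14+9=6, 14+12=9, 14+16=13
Distinct residues collected: {0, 1, 4, 5, 6, 8, 9, 12, 13, 16}
|A + B| = 10 (out of 17 total residues).

A + B = {0, 1, 4, 5, 6, 8, 9, 12, 13, 16}


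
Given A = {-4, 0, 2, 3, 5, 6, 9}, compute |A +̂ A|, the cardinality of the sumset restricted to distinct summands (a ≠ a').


Restricted sumset: A +̂ A = {a + a' : a ∈ A, a' ∈ A, a ≠ a'}.
Equivalently, take A + A and drop any sum 2a that is achievable ONLY as a + a for a ∈ A (i.e. sums representable only with equal summands).
Enumerate pairs (a, a') with a < a' (symmetric, so each unordered pair gives one sum; this covers all a ≠ a'):
  -4 + 0 = -4
  -4 + 2 = -2
  -4 + 3 = -1
  -4 + 5 = 1
  -4 + 6 = 2
  -4 + 9 = 5
  0 + 2 = 2
  0 + 3 = 3
  0 + 5 = 5
  0 + 6 = 6
  0 + 9 = 9
  2 + 3 = 5
  2 + 5 = 7
  2 + 6 = 8
  2 + 9 = 11
  3 + 5 = 8
  3 + 6 = 9
  3 + 9 = 12
  5 + 6 = 11
  5 + 9 = 14
  6 + 9 = 15
Collected distinct sums: {-4, -2, -1, 1, 2, 3, 5, 6, 7, 8, 9, 11, 12, 14, 15}
|A +̂ A| = 15
(Reference bound: |A +̂ A| ≥ 2|A| - 3 for |A| ≥ 2, with |A| = 7 giving ≥ 11.)

|A +̂ A| = 15


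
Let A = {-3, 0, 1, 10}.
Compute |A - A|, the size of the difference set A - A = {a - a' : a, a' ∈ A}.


A - A = {a - a' : a, a' ∈ A}; |A| = 4.
Bounds: 2|A|-1 ≤ |A - A| ≤ |A|² - |A| + 1, i.e. 7 ≤ |A - A| ≤ 13.
Note: 0 ∈ A - A always (from a - a). The set is symmetric: if d ∈ A - A then -d ∈ A - A.
Enumerate nonzero differences d = a - a' with a > a' (then include -d):
Positive differences: {1, 3, 4, 9, 10, 13}
Full difference set: {0} ∪ (positive diffs) ∪ (negative diffs).
|A - A| = 1 + 2·6 = 13 (matches direct enumeration: 13).

|A - A| = 13


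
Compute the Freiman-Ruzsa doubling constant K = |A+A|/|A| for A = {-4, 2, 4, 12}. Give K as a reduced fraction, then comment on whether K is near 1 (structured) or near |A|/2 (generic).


|A| = 4.
Compute A + A by enumerating all 16 pairs.
A + A = {-8, -2, 0, 4, 6, 8, 14, 16, 24}, so |A + A| = 9.
K = |A + A| / |A| = 9/4 (already in lowest terms) ≈ 2.2500.
Reference: AP of size 4 gives K = 7/4 ≈ 1.7500; a fully generic set of size 4 gives K ≈ 2.5000.

|A| = 4, |A + A| = 9, K = 9/4.


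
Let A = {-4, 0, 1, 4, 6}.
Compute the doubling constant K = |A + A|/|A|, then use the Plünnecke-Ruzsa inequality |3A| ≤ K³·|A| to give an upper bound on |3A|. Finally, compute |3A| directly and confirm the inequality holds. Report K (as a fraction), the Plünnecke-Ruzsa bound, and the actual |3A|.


|A| = 5.
Step 1: Compute A + A by enumerating all 25 pairs.
A + A = {-8, -4, -3, 0, 1, 2, 4, 5, 6, 7, 8, 10, 12}, so |A + A| = 13.
Step 2: Doubling constant K = |A + A|/|A| = 13/5 = 13/5 ≈ 2.6000.
Step 3: Plünnecke-Ruzsa gives |3A| ≤ K³·|A| = (2.6000)³ · 5 ≈ 87.8800.
Step 4: Compute 3A = A + A + A directly by enumerating all triples (a,b,c) ∈ A³; |3A| = 23.
Step 5: Check 23 ≤ 87.8800? Yes ✓.

K = 13/5, Plünnecke-Ruzsa bound K³|A| ≈ 87.8800, |3A| = 23, inequality holds.


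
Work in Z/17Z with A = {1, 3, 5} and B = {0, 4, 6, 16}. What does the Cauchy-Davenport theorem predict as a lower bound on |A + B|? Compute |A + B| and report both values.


Cauchy-Davenport: |A + B| ≥ min(p, |A| + |B| - 1) for A, B nonempty in Z/pZ.
|A| = 3, |B| = 4, p = 17.
CD lower bound = min(17, 3 + 4 - 1) = min(17, 6) = 6.
Compute A + B mod 17 directly:
a = 1: 1+0=1, 1+4=5, 1+6=7, 1+16=0
a = 3: 3+0=3, 3+4=7, 3+6=9, 3+16=2
a = 5: 5+0=5, 5+4=9, 5+6=11, 5+16=4
A + B = {0, 1, 2, 3, 4, 5, 7, 9, 11}, so |A + B| = 9.
Verify: 9 ≥ 6? Yes ✓.

CD lower bound = 6, actual |A + B| = 9.


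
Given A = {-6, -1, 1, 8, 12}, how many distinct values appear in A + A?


A + A = {a + a' : a, a' ∈ A}; |A| = 5.
General bounds: 2|A| - 1 ≤ |A + A| ≤ |A|(|A|+1)/2, i.e. 9 ≤ |A + A| ≤ 15.
Lower bound 2|A|-1 is attained iff A is an arithmetic progression.
Enumerate sums a + a' for a ≤ a' (symmetric, so this suffices):
a = -6: -6+-6=-12, -6+-1=-7, -6+1=-5, -6+8=2, -6+12=6
a = -1: -1+-1=-2, -1+1=0, -1+8=7, -1+12=11
a = 1: 1+1=2, 1+8=9, 1+12=13
a = 8: 8+8=16, 8+12=20
a = 12: 12+12=24
Distinct sums: {-12, -7, -5, -2, 0, 2, 6, 7, 9, 11, 13, 16, 20, 24}
|A + A| = 14

|A + A| = 14


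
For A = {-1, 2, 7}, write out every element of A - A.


A - A = {a - a' : a, a' ∈ A}.
Compute a - a' for each ordered pair (a, a'):
a = -1: -1--1=0, -1-2=-3, -1-7=-8
a = 2: 2--1=3, 2-2=0, 2-7=-5
a = 7: 7--1=8, 7-2=5, 7-7=0
Collecting distinct values (and noting 0 appears from a-a):
A - A = {-8, -5, -3, 0, 3, 5, 8}
|A - A| = 7

A - A = {-8, -5, -3, 0, 3, 5, 8}


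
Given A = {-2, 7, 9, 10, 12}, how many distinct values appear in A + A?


A + A = {a + a' : a, a' ∈ A}; |A| = 5.
General bounds: 2|A| - 1 ≤ |A + A| ≤ |A|(|A|+1)/2, i.e. 9 ≤ |A + A| ≤ 15.
Lower bound 2|A|-1 is attained iff A is an arithmetic progression.
Enumerate sums a + a' for a ≤ a' (symmetric, so this suffices):
a = -2: -2+-2=-4, -2+7=5, -2+9=7, -2+10=8, -2+12=10
a = 7: 7+7=14, 7+9=16, 7+10=17, 7+12=19
a = 9: 9+9=18, 9+10=19, 9+12=21
a = 10: 10+10=20, 10+12=22
a = 12: 12+12=24
Distinct sums: {-4, 5, 7, 8, 10, 14, 16, 17, 18, 19, 20, 21, 22, 24}
|A + A| = 14

|A + A| = 14


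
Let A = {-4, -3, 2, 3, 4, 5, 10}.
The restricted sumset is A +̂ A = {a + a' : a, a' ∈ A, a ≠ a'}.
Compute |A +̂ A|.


Restricted sumset: A +̂ A = {a + a' : a ∈ A, a' ∈ A, a ≠ a'}.
Equivalently, take A + A and drop any sum 2a that is achievable ONLY as a + a for a ∈ A (i.e. sums representable only with equal summands).
Enumerate pairs (a, a') with a < a' (symmetric, so each unordered pair gives one sum; this covers all a ≠ a'):
  -4 + -3 = -7
  -4 + 2 = -2
  -4 + 3 = -1
  -4 + 4 = 0
  -4 + 5 = 1
  -4 + 10 = 6
  -3 + 2 = -1
  -3 + 3 = 0
  -3 + 4 = 1
  -3 + 5 = 2
  -3 + 10 = 7
  2 + 3 = 5
  2 + 4 = 6
  2 + 5 = 7
  2 + 10 = 12
  3 + 4 = 7
  3 + 5 = 8
  3 + 10 = 13
  4 + 5 = 9
  4 + 10 = 14
  5 + 10 = 15
Collected distinct sums: {-7, -2, -1, 0, 1, 2, 5, 6, 7, 8, 9, 12, 13, 14, 15}
|A +̂ A| = 15
(Reference bound: |A +̂ A| ≥ 2|A| - 3 for |A| ≥ 2, with |A| = 7 giving ≥ 11.)

|A +̂ A| = 15


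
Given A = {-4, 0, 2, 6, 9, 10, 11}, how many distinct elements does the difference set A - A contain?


A - A = {a - a' : a, a' ∈ A}; |A| = 7.
Bounds: 2|A|-1 ≤ |A - A| ≤ |A|² - |A| + 1, i.e. 13 ≤ |A - A| ≤ 43.
Note: 0 ∈ A - A always (from a - a). The set is symmetric: if d ∈ A - A then -d ∈ A - A.
Enumerate nonzero differences d = a - a' with a > a' (then include -d):
Positive differences: {1, 2, 3, 4, 5, 6, 7, 8, 9, 10, 11, 13, 14, 15}
Full difference set: {0} ∪ (positive diffs) ∪ (negative diffs).
|A - A| = 1 + 2·14 = 29 (matches direct enumeration: 29).

|A - A| = 29


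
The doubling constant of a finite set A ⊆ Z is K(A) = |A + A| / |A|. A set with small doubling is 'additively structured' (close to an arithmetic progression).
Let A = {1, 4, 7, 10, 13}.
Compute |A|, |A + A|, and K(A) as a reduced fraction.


|A| = 5.
Compute A + A by enumerating all 25 pairs.
A + A = {2, 5, 8, 11, 14, 17, 20, 23, 26}, so |A + A| = 9.
K = |A + A| / |A| = 9/5 (already in lowest terms) ≈ 1.8000.
Reference: AP of size 5 gives K = 9/5 ≈ 1.8000; a fully generic set of size 5 gives K ≈ 3.0000.

|A| = 5, |A + A| = 9, K = 9/5.


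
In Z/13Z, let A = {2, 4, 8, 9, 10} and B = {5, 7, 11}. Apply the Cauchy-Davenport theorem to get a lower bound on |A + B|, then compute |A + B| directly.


Cauchy-Davenport: |A + B| ≥ min(p, |A| + |B| - 1) for A, B nonempty in Z/pZ.
|A| = 5, |B| = 3, p = 13.
CD lower bound = min(13, 5 + 3 - 1) = min(13, 7) = 7.
Compute A + B mod 13 directly:
a = 2: 2+5=7, 2+7=9, 2+11=0
a = 4: 4+5=9, 4+7=11, 4+11=2
a = 8: 8+5=0, 8+7=2, 8+11=6
a = 9: 9+5=1, 9+7=3, 9+11=7
a = 10: 10+5=2, 10+7=4, 10+11=8
A + B = {0, 1, 2, 3, 4, 6, 7, 8, 9, 11}, so |A + B| = 10.
Verify: 10 ≥ 7? Yes ✓.

CD lower bound = 7, actual |A + B| = 10.


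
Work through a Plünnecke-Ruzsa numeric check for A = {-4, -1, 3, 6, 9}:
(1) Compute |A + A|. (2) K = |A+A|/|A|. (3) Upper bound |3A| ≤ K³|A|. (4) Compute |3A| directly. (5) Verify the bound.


|A| = 5.
Step 1: Compute A + A by enumerating all 25 pairs.
A + A = {-8, -5, -2, -1, 2, 5, 6, 8, 9, 12, 15, 18}, so |A + A| = 12.
Step 2: Doubling constant K = |A + A|/|A| = 12/5 = 12/5 ≈ 2.4000.
Step 3: Plünnecke-Ruzsa gives |3A| ≤ K³·|A| = (2.4000)³ · 5 ≈ 69.1200.
Step 4: Compute 3A = A + A + A directly by enumerating all triples (a,b,c) ∈ A³; |3A| = 22.
Step 5: Check 22 ≤ 69.1200? Yes ✓.

K = 12/5, Plünnecke-Ruzsa bound K³|A| ≈ 69.1200, |3A| = 22, inequality holds.


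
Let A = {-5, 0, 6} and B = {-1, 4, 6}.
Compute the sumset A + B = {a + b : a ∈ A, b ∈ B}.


A + B = {a + b : a ∈ A, b ∈ B}.
Enumerate all |A|·|B| = 3·3 = 9 pairs (a, b) and collect distinct sums.
a = -5: -5+-1=-6, -5+4=-1, -5+6=1
a = 0: 0+-1=-1, 0+4=4, 0+6=6
a = 6: 6+-1=5, 6+4=10, 6+6=12
Collecting distinct sums: A + B = {-6, -1, 1, 4, 5, 6, 10, 12}
|A + B| = 8

A + B = {-6, -1, 1, 4, 5, 6, 10, 12}


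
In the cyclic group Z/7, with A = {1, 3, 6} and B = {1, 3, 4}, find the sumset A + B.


Work in Z/7Z: reduce every sum a + b modulo 7.
Enumerate all 9 pairs:
a = 1: 1+1=2, 1+3=4, 1+4=5
a = 3: 3+1=4, 3+3=6, 3+4=0
a = 6: 6+1=0, 6+3=2, 6+4=3
Distinct residues collected: {0, 2, 3, 4, 5, 6}
|A + B| = 6 (out of 7 total residues).

A + B = {0, 2, 3, 4, 5, 6}


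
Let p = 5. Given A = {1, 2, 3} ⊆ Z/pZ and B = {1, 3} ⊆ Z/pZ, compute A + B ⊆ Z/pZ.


Work in Z/5Z: reduce every sum a + b modulo 5.
Enumerate all 6 pairs:
a = 1: 1+1=2, 1+3=4
a = 2: 2+1=3, 2+3=0
a = 3: 3+1=4, 3+3=1
Distinct residues collected: {0, 1, 2, 3, 4}
|A + B| = 5 (out of 5 total residues).

A + B = {0, 1, 2, 3, 4}


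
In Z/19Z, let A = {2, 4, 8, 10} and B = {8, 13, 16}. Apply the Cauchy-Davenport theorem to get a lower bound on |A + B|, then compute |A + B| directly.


Cauchy-Davenport: |A + B| ≥ min(p, |A| + |B| - 1) for A, B nonempty in Z/pZ.
|A| = 4, |B| = 3, p = 19.
CD lower bound = min(19, 4 + 3 - 1) = min(19, 6) = 6.
Compute A + B mod 19 directly:
a = 2: 2+8=10, 2+13=15, 2+16=18
a = 4: 4+8=12, 4+13=17, 4+16=1
a = 8: 8+8=16, 8+13=2, 8+16=5
a = 10: 10+8=18, 10+13=4, 10+16=7
A + B = {1, 2, 4, 5, 7, 10, 12, 15, 16, 17, 18}, so |A + B| = 11.
Verify: 11 ≥ 6? Yes ✓.

CD lower bound = 6, actual |A + B| = 11.


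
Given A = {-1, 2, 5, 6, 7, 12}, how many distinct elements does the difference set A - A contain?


A - A = {a - a' : a, a' ∈ A}; |A| = 6.
Bounds: 2|A|-1 ≤ |A - A| ≤ |A|² - |A| + 1, i.e. 11 ≤ |A - A| ≤ 31.
Note: 0 ∈ A - A always (from a - a). The set is symmetric: if d ∈ A - A then -d ∈ A - A.
Enumerate nonzero differences d = a - a' with a > a' (then include -d):
Positive differences: {1, 2, 3, 4, 5, 6, 7, 8, 10, 13}
Full difference set: {0} ∪ (positive diffs) ∪ (negative diffs).
|A - A| = 1 + 2·10 = 21 (matches direct enumeration: 21).

|A - A| = 21


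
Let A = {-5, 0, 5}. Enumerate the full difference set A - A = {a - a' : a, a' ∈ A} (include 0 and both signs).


A - A = {a - a' : a, a' ∈ A}.
Compute a - a' for each ordered pair (a, a'):
a = -5: -5--5=0, -5-0=-5, -5-5=-10
a = 0: 0--5=5, 0-0=0, 0-5=-5
a = 5: 5--5=10, 5-0=5, 5-5=0
Collecting distinct values (and noting 0 appears from a-a):
A - A = {-10, -5, 0, 5, 10}
|A - A| = 5

A - A = {-10, -5, 0, 5, 10}


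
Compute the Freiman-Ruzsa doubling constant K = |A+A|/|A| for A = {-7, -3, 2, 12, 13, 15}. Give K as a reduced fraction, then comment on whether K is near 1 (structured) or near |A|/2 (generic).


|A| = 6.
Compute A + A by enumerating all 36 pairs.
A + A = {-14, -10, -6, -5, -1, 4, 5, 6, 8, 9, 10, 12, 14, 15, 17, 24, 25, 26, 27, 28, 30}, so |A + A| = 21.
K = |A + A| / |A| = 21/6 = 7/2 ≈ 3.5000.
Reference: AP of size 6 gives K = 11/6 ≈ 1.8333; a fully generic set of size 6 gives K ≈ 3.5000.

|A| = 6, |A + A| = 21, K = 21/6 = 7/2.
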